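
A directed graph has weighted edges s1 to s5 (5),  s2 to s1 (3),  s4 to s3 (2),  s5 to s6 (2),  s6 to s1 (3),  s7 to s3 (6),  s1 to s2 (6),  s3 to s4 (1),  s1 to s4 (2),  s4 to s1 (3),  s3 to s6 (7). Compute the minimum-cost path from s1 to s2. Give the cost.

Candidate routes:
s1 - s2: 6
Best route has total 6.

6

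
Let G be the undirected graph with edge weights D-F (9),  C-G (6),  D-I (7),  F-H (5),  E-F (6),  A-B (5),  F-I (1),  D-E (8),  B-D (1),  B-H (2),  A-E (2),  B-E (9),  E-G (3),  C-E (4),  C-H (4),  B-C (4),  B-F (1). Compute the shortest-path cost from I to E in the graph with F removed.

Comparing a few candidate routes:
I -> D -> B -> A -> E: 7 + 1 + 5 + 2 = 15
I -> D -> B -> E: 7 + 1 + 9 = 17
I -> D -> B -> C -> E: 7 + 1 + 4 + 4 = 16
I -> D -> E: 7 + 8 = 15
Best route has total 15.

15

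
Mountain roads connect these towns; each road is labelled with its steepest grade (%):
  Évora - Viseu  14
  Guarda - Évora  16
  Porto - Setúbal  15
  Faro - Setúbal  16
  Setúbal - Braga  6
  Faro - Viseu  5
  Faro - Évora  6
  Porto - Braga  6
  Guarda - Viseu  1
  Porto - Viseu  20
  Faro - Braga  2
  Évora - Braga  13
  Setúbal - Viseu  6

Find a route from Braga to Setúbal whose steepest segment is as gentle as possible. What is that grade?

A few of the Braga→Setúbal routes:
Braga-Évora-Faro-Viseu-Setúbal: max(13, 6, 5, 6) = 13
Braga-Faro-Viseu-Setúbal: max(2, 5, 6) = 6
Braga-Setúbal: max(6) = 6
Best route has worst link 6%.

6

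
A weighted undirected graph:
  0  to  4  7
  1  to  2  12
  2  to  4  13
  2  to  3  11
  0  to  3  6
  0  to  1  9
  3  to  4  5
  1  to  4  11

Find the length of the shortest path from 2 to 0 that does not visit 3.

Checking several routes:
2 -> 1 -> 0: 12 + 9 = 21
2 -> 1 -> 4 -> 0: 12 + 11 + 7 = 30
2 -> 4 -> 0: 13 + 7 = 20
Shortest: 20.

20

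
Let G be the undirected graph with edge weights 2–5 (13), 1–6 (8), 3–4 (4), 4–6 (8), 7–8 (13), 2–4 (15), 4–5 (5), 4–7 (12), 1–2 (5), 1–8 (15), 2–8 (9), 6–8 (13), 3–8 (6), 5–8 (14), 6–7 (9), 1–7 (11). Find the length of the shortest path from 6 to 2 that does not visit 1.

A few of the 6→2 routes:
6 -> 4 -> 3 -> 8 -> 2: 8 + 4 + 6 + 9 = 27
6 -> 4 -> 5 -> 2: 8 + 5 + 13 = 26
6 -> 8 -> 2: 13 + 9 = 22
6 -> 4 -> 2: 8 + 15 = 23
Shortest: 22.

22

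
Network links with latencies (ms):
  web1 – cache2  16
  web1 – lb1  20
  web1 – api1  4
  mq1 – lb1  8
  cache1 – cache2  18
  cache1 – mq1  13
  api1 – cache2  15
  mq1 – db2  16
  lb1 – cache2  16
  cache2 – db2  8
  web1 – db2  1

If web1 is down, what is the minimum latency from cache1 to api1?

Routes from cache1 to api1 avoiding web1:
cache1-mq1-db2-cache2-api1: 13 + 16 + 8 + 15 = 52
cache1-cache2-api1: 18 + 15 = 33
cache1-mq1-lb1-cache2-api1: 13 + 8 + 16 + 15 = 52
Best route has total 33 ms.

33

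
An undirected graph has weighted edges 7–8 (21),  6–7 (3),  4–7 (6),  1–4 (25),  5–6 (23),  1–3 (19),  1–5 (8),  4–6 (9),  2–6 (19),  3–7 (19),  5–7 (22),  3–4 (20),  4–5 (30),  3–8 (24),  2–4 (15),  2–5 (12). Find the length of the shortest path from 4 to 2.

Some routes from 4 to 2:
4→7→6→2: 6 + 3 + 19 = 28
4→6→5→2: 9 + 23 + 12 = 44
4→6→2: 9 + 19 = 28
4→5→2: 30 + 12 = 42
4→7→5→2: 6 + 22 + 12 = 40
4→2: 15
Best route has total 15.

15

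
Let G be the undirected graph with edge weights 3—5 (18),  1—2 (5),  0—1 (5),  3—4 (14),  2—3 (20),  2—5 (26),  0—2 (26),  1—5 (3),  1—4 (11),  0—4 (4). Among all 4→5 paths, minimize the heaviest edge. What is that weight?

5

A few of the 4→5 routes:
4→1→2→3→5: max(11, 5, 20, 18) = 20
4→3→5: max(14, 18) = 18
4→1→5: max(11, 3) = 11
4→3→2→1→5: max(14, 20, 5, 3) = 20
4→0→1→5: max(4, 5, 3) = 5
Best route has worst link 5.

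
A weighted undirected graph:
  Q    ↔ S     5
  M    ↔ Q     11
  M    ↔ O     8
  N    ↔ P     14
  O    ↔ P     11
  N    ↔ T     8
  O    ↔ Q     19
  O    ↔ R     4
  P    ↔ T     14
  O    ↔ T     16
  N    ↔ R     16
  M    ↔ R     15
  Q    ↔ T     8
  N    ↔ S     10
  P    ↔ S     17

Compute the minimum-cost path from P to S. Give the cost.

Comparing a few candidate routes:
P - O - M - Q - S: 11 + 8 + 11 + 5 = 35
P - T - Q - S: 14 + 8 + 5 = 27
P - T - N - S: 14 + 8 + 10 = 32
P - N - S: 14 + 10 = 24
P - O - Q - S: 11 + 19 + 5 = 35
P - S: 17
The minimum is 17.

17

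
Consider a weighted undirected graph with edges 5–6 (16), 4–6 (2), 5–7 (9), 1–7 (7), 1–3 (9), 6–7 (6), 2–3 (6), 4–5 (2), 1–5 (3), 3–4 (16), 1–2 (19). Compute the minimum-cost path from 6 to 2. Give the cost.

A few of the 6→2 routes:
6 - 7 - 5 - 1 - 3 - 2: 6 + 9 + 3 + 9 + 6 = 33
6 - 4 - 5 - 1 - 2: 2 + 2 + 3 + 19 = 26
6 - 4 - 3 - 2: 2 + 16 + 6 = 24
6 - 4 - 5 - 1 - 3 - 2: 2 + 2 + 3 + 9 + 6 = 22
6 - 7 - 1 - 3 - 2: 6 + 7 + 9 + 6 = 28
6 - 7 - 1 - 2: 6 + 7 + 19 = 32
Shortest: 22.

22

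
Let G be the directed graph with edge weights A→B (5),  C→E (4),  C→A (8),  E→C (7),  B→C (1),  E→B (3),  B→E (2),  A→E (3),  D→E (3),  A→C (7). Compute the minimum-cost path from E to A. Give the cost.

Routes from E to A:
E - C - A: 7 + 8 = 15
E - B - C - A: 3 + 1 + 8 = 12
Best route has total 12.

12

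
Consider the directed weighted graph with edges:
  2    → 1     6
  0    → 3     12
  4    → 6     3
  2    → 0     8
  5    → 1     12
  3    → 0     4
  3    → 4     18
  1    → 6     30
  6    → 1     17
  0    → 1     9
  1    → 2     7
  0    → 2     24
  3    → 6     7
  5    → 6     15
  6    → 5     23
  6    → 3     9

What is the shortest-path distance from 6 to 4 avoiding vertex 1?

27

Paths from 6 to 4 avoiding 1:
6 → 3 → 4: 9 + 18 = 27
Best route has total 27.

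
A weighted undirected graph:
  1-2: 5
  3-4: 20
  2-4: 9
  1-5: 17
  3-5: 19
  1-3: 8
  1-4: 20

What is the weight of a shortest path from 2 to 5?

Some routes from 2 to 5:
2-4-3-1-5: 9 + 20 + 8 + 17 = 54
2-4-3-5: 9 + 20 + 19 = 48
2-1-5: 5 + 17 = 22
2-4-1-3-5: 9 + 20 + 8 + 19 = 56
2-1-3-5: 5 + 8 + 19 = 32
2-4-1-5: 9 + 20 + 17 = 46
Shortest: 22.

22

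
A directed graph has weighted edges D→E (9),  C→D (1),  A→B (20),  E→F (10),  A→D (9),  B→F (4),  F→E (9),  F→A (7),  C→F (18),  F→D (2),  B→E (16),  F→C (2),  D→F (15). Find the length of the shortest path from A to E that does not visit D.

Routes from A to E avoiding D:
A→B→E: 20 + 16 = 36
A→B→F→E: 20 + 4 + 9 = 33
The minimum is 33.

33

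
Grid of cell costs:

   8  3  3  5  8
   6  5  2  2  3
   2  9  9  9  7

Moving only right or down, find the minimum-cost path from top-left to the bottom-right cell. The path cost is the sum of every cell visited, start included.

28

Take [0,0] [0,1] [0,2] [1,2] [1,3] [1,4] [2,4] for a total of 8 + 3 + 3 + 2 + 2 + 3 + 7 = 28.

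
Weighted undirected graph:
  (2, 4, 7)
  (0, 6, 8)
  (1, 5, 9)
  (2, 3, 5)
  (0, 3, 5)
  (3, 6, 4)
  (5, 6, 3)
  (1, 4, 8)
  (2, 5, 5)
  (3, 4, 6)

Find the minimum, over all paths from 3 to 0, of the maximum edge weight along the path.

Comparing a few candidate routes:
3 → 2 → 5 → 6 → 0: max(5, 5, 3, 8) = 8
3 → 4 → 2 → 5 → 6 → 0: max(6, 7, 5, 3, 8) = 8
3 → 0: max(5) = 5
The minimum achievable maximum is 5.

5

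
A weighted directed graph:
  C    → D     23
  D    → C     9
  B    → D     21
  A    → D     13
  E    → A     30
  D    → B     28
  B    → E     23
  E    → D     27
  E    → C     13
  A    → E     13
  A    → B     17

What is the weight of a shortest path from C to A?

Routes from C to A:
C-D-B-E-A: 23 + 28 + 23 + 30 = 104
The minimum is 104.

104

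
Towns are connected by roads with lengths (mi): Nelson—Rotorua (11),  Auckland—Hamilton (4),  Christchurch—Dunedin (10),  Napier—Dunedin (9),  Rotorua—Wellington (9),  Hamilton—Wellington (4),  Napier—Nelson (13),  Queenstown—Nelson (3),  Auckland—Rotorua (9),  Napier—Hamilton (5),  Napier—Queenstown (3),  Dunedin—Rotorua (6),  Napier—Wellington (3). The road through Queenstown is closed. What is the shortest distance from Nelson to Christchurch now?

Some routes from Nelson to Christchurch avoiding Queenstown:
Nelson → Rotorua → Dunedin → Christchurch: 11 + 6 + 10 = 27
Nelson → Napier → Dunedin → Christchurch: 13 + 9 + 10 = 32
Nelson → Napier → Wellington → Rotorua → Dunedin → Christchurch: 13 + 3 + 9 + 6 + 10 = 41
Best route has total 27 mi.

27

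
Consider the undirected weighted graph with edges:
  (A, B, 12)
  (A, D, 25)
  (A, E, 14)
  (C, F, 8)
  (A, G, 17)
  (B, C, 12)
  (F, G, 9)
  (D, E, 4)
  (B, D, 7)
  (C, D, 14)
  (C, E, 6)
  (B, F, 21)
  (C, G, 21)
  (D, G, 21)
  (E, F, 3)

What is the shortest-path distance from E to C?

Some routes from E to C:
E → D → C: 4 + 14 = 18
E → C: 6
E → F → C: 3 + 8 = 11
Shortest: 6.

6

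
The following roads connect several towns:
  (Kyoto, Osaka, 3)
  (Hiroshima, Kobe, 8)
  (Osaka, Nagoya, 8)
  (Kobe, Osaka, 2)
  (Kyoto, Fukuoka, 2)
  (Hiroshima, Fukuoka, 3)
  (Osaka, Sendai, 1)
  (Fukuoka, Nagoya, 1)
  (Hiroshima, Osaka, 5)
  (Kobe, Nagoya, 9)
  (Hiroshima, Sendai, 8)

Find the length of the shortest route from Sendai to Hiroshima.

6

Comparing a few candidate routes:
Sendai -> Hiroshima: 8
Sendai -> Osaka -> Kyoto -> Fukuoka -> Hiroshima: 1 + 3 + 2 + 3 = 9
Sendai -> Osaka -> Kobe -> Hiroshima: 1 + 2 + 8 = 11
Sendai -> Osaka -> Nagoya -> Fukuoka -> Hiroshima: 1 + 8 + 1 + 3 = 13
Sendai -> Osaka -> Hiroshima: 1 + 5 = 6
The minimum is 6.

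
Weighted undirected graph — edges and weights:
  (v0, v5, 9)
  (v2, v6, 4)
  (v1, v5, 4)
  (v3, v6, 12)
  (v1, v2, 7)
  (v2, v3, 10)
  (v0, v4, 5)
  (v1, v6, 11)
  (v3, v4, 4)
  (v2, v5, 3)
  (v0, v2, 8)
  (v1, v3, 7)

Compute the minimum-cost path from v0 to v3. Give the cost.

9

A few of the v0→v3 routes:
v0 -> v2 -> v3: 8 + 10 = 18
v0 -> v4 -> v3: 5 + 4 = 9
v0 -> v5 -> v2 -> v3: 9 + 3 + 10 = 22
v0 -> v2 -> v5 -> v1 -> v3: 8 + 3 + 4 + 7 = 22
v0 -> v2 -> v1 -> v3: 8 + 7 + 7 = 22
v0 -> v5 -> v1 -> v3: 9 + 4 + 7 = 20
Shortest: 9.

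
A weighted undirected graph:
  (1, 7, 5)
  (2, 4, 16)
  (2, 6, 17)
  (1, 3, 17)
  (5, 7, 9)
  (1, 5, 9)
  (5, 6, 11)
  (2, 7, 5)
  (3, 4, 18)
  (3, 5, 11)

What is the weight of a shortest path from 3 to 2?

Comparing a few candidate routes:
3 → 5 → 1 → 7 → 2: 11 + 9 + 5 + 5 = 30
3 → 5 → 7 → 2: 11 + 9 + 5 = 25
3 → 1 → 7 → 2: 17 + 5 + 5 = 27
The minimum is 25.

25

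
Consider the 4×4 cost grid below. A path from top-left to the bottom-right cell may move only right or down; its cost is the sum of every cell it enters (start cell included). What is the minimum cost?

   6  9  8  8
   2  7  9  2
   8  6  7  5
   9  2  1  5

29

One optimal route is r0c0 r1c0 r1c1 r2c1 r3c1 r3c2 r3c3.
Its cost is 6 + 2 + 7 + 6 + 2 + 1 + 5 = 29.
For comparison, the top-then-right route costs 43.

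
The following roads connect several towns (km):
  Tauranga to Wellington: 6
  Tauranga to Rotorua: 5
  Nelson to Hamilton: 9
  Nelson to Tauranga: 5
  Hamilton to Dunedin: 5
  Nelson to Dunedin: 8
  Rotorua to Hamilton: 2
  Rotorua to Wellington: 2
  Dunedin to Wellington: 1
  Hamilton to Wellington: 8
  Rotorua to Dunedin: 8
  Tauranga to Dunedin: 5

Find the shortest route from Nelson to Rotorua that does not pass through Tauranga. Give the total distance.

11

Some routes from Nelson to Rotorua avoiding Tauranga:
Nelson-Hamilton-Wellington-Rotorua: 9 + 8 + 2 = 19
Nelson-Dunedin-Wellington-Rotorua: 8 + 1 + 2 = 11
Nelson-Hamilton-Dunedin-Wellington-Rotorua: 9 + 5 + 1 + 2 = 17
Nelson-Dunedin-Hamilton-Rotorua: 8 + 5 + 2 = 15
Nelson-Dunedin-Rotorua: 8 + 8 = 16
Nelson-Hamilton-Rotorua: 9 + 2 = 11
The minimum is 11 km.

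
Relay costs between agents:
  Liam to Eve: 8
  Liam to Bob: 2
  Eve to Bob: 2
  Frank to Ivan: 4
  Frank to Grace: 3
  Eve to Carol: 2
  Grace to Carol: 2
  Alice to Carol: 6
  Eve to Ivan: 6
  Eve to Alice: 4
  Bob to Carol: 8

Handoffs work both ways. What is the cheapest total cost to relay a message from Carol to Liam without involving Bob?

10

Candidate routes:
Carol - Eve - Liam: 2 + 8 = 10
Carol - Grace - Frank - Ivan - Eve - Liam: 2 + 3 + 4 + 6 + 8 = 23
Carol - Alice - Eve - Liam: 6 + 4 + 8 = 18
Best route has total 10.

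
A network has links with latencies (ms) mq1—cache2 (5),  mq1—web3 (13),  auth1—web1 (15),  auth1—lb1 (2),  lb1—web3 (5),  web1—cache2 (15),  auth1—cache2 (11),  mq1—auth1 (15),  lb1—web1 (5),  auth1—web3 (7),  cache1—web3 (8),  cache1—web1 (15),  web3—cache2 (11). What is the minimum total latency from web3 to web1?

Checking several routes:
web3 -> lb1 -> auth1 -> web1: 5 + 2 + 15 = 22
web3 -> lb1 -> web1: 5 + 5 = 10
web3 -> auth1 -> lb1 -> web1: 7 + 2 + 5 = 14
The minimum is 10 ms.

10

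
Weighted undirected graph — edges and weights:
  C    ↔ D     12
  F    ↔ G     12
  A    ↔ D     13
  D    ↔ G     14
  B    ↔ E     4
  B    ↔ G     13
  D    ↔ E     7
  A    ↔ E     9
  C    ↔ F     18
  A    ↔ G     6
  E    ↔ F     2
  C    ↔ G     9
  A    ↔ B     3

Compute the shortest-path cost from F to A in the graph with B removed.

A few of the F→A routes:
F → G → A: 12 + 6 = 18
F → E → D → G → A: 2 + 7 + 14 + 6 = 29
F → E → D → A: 2 + 7 + 13 = 22
F → E → A: 2 + 9 = 11
F → C → G → A: 18 + 9 + 6 = 33
The minimum is 11.

11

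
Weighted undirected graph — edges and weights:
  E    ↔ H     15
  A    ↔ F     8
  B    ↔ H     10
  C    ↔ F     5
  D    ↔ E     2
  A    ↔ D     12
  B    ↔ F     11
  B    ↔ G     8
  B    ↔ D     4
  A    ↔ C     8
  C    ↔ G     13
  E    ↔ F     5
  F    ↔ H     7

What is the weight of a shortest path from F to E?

5

Checking several routes:
F -> A -> D -> E: 8 + 12 + 2 = 22
F -> H -> E: 7 + 15 = 22
F -> B -> D -> E: 11 + 4 + 2 = 17
F -> E: 5
F -> H -> B -> D -> E: 7 + 10 + 4 + 2 = 23
The minimum is 5.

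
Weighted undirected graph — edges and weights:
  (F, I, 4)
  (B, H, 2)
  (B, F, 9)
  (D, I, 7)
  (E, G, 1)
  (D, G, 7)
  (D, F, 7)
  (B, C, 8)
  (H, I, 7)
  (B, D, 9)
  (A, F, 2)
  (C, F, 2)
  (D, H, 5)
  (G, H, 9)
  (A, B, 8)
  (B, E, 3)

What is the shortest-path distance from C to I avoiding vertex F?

Some routes from C to I avoiding F:
C -> B -> H -> I: 8 + 2 + 7 = 17
C -> B -> H -> D -> I: 8 + 2 + 5 + 7 = 22
C -> B -> D -> I: 8 + 9 + 7 = 24
The minimum is 17.

17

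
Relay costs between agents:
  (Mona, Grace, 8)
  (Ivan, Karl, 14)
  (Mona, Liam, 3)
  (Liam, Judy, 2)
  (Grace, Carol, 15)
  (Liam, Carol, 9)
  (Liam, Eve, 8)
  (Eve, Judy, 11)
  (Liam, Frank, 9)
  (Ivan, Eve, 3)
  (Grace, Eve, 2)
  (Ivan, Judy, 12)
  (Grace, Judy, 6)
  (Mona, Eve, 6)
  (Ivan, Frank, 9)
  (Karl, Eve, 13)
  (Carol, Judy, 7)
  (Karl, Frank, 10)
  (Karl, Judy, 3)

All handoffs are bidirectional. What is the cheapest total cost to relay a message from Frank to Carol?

Some routes from Frank to Carol:
Frank-Karl-Judy-Liam-Carol: 10 + 3 + 2 + 9 = 24
Frank-Liam-Judy-Carol: 9 + 2 + 7 = 18
Frank-Liam-Carol: 9 + 9 = 18
Frank-Karl-Judy-Carol: 10 + 3 + 7 = 20
Shortest: 18.

18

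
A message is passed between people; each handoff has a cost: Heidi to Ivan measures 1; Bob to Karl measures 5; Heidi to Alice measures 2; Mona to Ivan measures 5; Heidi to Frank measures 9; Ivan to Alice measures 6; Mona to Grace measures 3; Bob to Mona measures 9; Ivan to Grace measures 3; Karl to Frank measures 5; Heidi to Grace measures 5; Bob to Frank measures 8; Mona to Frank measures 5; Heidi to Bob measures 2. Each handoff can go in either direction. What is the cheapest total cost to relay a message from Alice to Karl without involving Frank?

Checking several routes:
Alice-Heidi-Bob-Karl: 2 + 2 + 5 = 9
Alice-Ivan-Grace-Heidi-Bob-Karl: 6 + 3 + 5 + 2 + 5 = 21
Alice-Ivan-Heidi-Bob-Karl: 6 + 1 + 2 + 5 = 14
Shortest: 9.

9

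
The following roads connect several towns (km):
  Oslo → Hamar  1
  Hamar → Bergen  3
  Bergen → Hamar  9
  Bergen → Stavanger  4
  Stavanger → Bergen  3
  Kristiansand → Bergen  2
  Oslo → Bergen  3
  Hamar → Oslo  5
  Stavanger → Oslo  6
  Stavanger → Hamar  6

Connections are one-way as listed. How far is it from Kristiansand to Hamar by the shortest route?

Paths from Kristiansand to Hamar:
Kristiansand→Bergen→Hamar: 2 + 9 = 11
Kristiansand→Bergen→Stavanger→Hamar: 2 + 4 + 6 = 12
Kristiansand→Bergen→Stavanger→Oslo→Hamar: 2 + 4 + 6 + 1 = 13
Best route has total 11 km.

11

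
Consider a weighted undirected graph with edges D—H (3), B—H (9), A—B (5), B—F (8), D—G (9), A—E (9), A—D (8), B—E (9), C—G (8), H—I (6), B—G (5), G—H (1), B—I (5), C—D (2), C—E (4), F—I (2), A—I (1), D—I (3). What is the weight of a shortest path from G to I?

Checking several routes:
G-B-A-I: 5 + 5 + 1 = 11
G-D-I: 9 + 3 = 12
G-H-D-I: 1 + 3 + 3 = 7
G-B-I: 5 + 5 = 10
G-H-I: 1 + 6 = 7
G-C-D-I: 8 + 2 + 3 = 13
The minimum is 7.

7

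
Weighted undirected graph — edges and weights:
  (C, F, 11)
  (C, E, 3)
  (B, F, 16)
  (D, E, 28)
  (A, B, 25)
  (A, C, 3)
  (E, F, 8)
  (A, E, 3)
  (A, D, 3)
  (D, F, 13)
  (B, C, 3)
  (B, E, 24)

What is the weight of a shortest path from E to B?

Checking several routes:
E - F - C - B: 8 + 11 + 3 = 22
E - B: 24
E - F - B: 8 + 16 = 24
E - A - B: 3 + 25 = 28
E - C - B: 3 + 3 = 6
E - A - C - B: 3 + 3 + 3 = 9
Best route has total 6.

6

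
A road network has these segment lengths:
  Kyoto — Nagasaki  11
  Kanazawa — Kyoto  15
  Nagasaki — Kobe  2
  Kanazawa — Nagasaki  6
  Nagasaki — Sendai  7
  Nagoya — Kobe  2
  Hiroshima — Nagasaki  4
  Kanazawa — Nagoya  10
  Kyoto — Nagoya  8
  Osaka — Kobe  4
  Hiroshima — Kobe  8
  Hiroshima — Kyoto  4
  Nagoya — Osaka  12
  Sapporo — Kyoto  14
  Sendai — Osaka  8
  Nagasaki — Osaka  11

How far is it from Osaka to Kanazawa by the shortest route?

12

A few of the Osaka→Kanazawa routes:
Osaka - Nagasaki - Kanazawa: 11 + 6 = 17
Osaka - Nagoya - Kanazawa: 12 + 10 = 22
Osaka - Kobe - Nagoya - Kanazawa: 4 + 2 + 10 = 16
Osaka - Sendai - Nagasaki - Kanazawa: 8 + 7 + 6 = 21
Osaka - Kobe - Nagasaki - Kanazawa: 4 + 2 + 6 = 12
Osaka - Kobe - Hiroshima - Nagasaki - Kanazawa: 4 + 8 + 4 + 6 = 22
Best route has total 12.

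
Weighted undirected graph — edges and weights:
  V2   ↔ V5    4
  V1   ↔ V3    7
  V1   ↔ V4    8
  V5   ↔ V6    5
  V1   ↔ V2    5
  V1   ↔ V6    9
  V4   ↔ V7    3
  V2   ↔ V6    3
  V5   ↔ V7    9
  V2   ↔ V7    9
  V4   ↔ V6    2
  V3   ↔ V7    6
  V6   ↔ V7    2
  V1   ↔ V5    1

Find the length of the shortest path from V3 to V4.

9

A few of the V3→V4 routes:
V3 → V1 → V4: 7 + 8 = 15
V3 → V1 → V2 → V6 → V4: 7 + 5 + 3 + 2 = 17
V3 → V1 → V5 → V2 → V6 → V4: 7 + 1 + 4 + 3 + 2 = 17
V3 → V7 → V4: 6 + 3 = 9
V3 → V7 → V6 → V4: 6 + 2 + 2 = 10
V3 → V1 → V5 → V6 → V4: 7 + 1 + 5 + 2 = 15
Best route has total 9.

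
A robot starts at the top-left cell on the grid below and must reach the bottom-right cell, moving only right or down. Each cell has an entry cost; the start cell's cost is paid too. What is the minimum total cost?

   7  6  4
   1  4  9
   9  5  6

Take (0,0) (1,0) (1,1) (2,1) (2,2) for a total of 7 + 1 + 4 + 5 + 6 = 23.
For comparison, the top-then-right route costs 32.

23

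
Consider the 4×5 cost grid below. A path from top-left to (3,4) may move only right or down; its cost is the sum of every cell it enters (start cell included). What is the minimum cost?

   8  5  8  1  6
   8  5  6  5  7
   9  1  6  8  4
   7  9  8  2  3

One optimal route is r0c0→r0c1→r1c1→r2c1→r2c2→r2c3→r3c3→r3c4.
Its cost is 8 + 5 + 5 + 1 + 6 + 8 + 2 + 3 = 38.
(Top row then right column would cost 42.)

38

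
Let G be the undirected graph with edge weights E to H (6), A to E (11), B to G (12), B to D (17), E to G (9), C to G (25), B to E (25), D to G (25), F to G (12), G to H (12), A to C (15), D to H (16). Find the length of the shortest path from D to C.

A few of the D→C routes:
D → B → G → C: 17 + 12 + 25 = 54
D → G → C: 25 + 25 = 50
D → H → E → G → C: 16 + 6 + 9 + 25 = 56
D → H → E → A → C: 16 + 6 + 11 + 15 = 48
D → H → G → C: 16 + 12 + 25 = 53
D → G → E → A → C: 25 + 9 + 11 + 15 = 60
Best route has total 48.

48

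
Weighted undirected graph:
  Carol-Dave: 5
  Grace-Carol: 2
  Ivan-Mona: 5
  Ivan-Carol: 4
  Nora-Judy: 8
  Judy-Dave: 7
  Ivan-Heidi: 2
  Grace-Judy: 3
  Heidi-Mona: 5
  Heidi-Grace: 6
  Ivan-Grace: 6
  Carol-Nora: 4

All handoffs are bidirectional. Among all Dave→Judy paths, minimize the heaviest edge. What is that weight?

Some routes from Dave to Judy:
Dave → Carol → Grace → Judy: max(5, 2, 3) = 5
Dave → Carol → Ivan → Heidi → Grace → Judy: max(5, 4, 2, 6, 3) = 6
Dave → Carol → Ivan → Grace → Judy: max(5, 4, 6, 3) = 6
Dave → Carol → Ivan → Mona → Heidi → Grace → Judy: max(5, 4, 5, 5, 6, 3) = 6
The minimum achievable maximum is 5.

5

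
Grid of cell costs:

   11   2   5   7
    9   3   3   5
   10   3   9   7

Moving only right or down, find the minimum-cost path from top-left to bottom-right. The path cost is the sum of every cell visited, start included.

One optimal route is [0,0] -> [0,1] -> [1,1] -> [1,2] -> [1,3] -> [2,3].
Its cost is 11 + 2 + 3 + 3 + 5 + 7 = 31.

31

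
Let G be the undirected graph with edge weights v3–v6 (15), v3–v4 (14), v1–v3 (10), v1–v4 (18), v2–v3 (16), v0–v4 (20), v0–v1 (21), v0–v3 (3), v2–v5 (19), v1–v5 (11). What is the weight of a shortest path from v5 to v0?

24

Checking several routes:
v5 → v1 → v3 → v0: 11 + 10 + 3 = 24
v5 → v1 → v0: 11 + 21 = 32
v5 → v2 → v3 → v0: 19 + 16 + 3 = 38
The minimum is 24.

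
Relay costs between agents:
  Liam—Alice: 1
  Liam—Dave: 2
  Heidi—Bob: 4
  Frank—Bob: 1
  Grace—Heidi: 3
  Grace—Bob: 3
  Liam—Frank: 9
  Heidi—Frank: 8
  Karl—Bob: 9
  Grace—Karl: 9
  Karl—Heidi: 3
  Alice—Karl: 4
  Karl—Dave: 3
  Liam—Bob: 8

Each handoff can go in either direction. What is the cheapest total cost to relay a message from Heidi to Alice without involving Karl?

13

Comparing a few candidate routes:
Heidi -> Grace -> Bob -> Frank -> Liam -> Alice: 3 + 3 + 1 + 9 + 1 = 17
Heidi -> Grace -> Bob -> Liam -> Alice: 3 + 3 + 8 + 1 = 15
Heidi -> Bob -> Frank -> Liam -> Alice: 4 + 1 + 9 + 1 = 15
Heidi -> Bob -> Liam -> Alice: 4 + 8 + 1 = 13
The minimum is 13.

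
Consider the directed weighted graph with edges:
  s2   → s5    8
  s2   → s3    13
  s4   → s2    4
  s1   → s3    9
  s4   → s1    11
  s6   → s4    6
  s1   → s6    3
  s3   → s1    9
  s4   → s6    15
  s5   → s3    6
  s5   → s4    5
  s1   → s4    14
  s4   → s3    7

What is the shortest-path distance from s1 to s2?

13

Paths from s1 to s2:
s1 -> s4 -> s2: 14 + 4 = 18
s1 -> s6 -> s4 -> s2: 3 + 6 + 4 = 13
Shortest: 13.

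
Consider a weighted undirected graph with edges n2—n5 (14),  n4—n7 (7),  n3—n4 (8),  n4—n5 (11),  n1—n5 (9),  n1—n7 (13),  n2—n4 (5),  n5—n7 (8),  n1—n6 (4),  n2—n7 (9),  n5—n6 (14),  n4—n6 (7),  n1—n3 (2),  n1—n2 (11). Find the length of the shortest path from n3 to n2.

Some routes from n3 to n2:
n3 → n4 → n2: 8 + 5 = 13
n3 → n1 → n2: 2 + 11 = 13
n3 → n1 → n6 → n4 → n2: 2 + 4 + 7 + 5 = 18
Best route has total 13.

13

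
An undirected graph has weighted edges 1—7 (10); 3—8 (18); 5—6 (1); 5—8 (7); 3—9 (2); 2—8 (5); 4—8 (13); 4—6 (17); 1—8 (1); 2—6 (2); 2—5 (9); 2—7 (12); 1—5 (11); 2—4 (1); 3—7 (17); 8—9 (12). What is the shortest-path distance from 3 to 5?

Comparing a few candidate routes:
3 - 8 - 5: 18 + 7 = 25
3 - 9 - 8 - 5: 2 + 12 + 7 = 21
3 - 9 - 8 - 2 - 6 - 5: 2 + 12 + 5 + 2 + 1 = 22
Best route has total 21.

21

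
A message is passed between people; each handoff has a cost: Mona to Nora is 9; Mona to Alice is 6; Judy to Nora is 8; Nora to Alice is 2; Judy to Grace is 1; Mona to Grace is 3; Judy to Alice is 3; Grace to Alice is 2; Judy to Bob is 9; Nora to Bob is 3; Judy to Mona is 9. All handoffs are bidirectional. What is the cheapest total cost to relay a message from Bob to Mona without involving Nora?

Checking several routes:
Bob → Judy → Mona: 9 + 9 = 18
Bob → Judy → Grace → Mona: 9 + 1 + 3 = 13
Bob → Judy → Alice → Grace → Mona: 9 + 3 + 2 + 3 = 17
The minimum is 13.

13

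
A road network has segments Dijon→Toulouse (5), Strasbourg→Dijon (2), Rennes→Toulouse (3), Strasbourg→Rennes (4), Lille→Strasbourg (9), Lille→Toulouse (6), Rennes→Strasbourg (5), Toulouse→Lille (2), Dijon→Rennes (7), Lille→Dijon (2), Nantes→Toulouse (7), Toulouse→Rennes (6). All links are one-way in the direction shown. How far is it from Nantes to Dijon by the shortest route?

Candidate routes:
Nantes → Toulouse → Rennes → Strasbourg → Dijon: 7 + 6 + 5 + 2 = 20
Nantes → Toulouse → Lille → Strasbourg → Dijon: 7 + 2 + 9 + 2 = 20
Nantes → Toulouse → Lille → Dijon: 7 + 2 + 2 = 11
Best route has total 11 km.

11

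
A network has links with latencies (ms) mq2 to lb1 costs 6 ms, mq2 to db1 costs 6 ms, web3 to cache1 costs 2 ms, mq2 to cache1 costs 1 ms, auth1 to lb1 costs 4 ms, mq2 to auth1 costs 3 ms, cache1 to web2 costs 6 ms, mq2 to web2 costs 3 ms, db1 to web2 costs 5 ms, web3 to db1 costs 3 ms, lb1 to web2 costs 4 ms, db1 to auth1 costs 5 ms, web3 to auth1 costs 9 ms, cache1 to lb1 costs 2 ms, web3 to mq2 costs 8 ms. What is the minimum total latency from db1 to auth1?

5

Comparing a few candidate routes:
db1→auth1: 5
db1→mq2→auth1: 6 + 3 = 9
db1→web3→cache1→mq2→auth1: 3 + 2 + 1 + 3 = 9
Best route has total 5 ms.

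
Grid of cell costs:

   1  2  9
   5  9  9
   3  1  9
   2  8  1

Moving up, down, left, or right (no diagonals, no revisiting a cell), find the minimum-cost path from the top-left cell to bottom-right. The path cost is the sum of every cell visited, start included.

19

Take [0,0] [1,0] [2,0] [2,1] [3,1] [3,2] for a total of 1 + 5 + 3 + 1 + 8 + 1 = 19.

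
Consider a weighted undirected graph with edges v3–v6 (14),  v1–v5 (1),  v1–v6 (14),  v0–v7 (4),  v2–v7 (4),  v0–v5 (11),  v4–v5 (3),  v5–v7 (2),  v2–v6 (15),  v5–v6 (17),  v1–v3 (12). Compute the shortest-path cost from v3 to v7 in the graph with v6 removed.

15

Routes from v3 to v7 avoiding v6:
v3-v1-v5-v0-v7: 12 + 1 + 11 + 4 = 28
v3-v1-v5-v7: 12 + 1 + 2 = 15
Best route has total 15.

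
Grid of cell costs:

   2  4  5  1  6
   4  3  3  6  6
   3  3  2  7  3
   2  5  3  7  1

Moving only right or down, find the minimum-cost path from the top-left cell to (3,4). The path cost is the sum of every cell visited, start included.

Take r0c0 → r0c1 → r1c1 → r1c2 → r2c2 → r2c3 → r2c4 → r3c4 for a total of 2 + 4 + 3 + 3 + 2 + 7 + 3 + 1 = 25.
For comparison, the top-then-right route costs 28.

25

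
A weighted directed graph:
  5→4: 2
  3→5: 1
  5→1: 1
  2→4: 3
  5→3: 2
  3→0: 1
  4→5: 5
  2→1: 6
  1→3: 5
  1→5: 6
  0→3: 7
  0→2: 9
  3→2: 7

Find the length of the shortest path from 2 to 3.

Comparing a few candidate routes:
2→4→5→1→3: 3 + 5 + 1 + 5 = 14
2→4→5→3: 3 + 5 + 2 = 10
2→1→3: 6 + 5 = 11
The minimum is 10.

10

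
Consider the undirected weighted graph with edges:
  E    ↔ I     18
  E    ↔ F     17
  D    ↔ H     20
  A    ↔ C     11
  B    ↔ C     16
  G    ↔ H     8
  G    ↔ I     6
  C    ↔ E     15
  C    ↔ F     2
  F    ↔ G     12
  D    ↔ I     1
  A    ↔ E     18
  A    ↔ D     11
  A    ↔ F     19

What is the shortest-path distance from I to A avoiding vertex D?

Comparing a few candidate routes:
I-G-F-C-A: 6 + 12 + 2 + 11 = 31
I-E-C-A: 18 + 15 + 11 = 44
I-G-F-A: 6 + 12 + 19 = 37
I-E-A: 18 + 18 = 36
Best route has total 31.

31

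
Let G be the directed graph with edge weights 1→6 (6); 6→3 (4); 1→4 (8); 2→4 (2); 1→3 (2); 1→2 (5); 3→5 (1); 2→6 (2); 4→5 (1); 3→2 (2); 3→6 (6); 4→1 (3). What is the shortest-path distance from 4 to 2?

Routes from 4 to 2:
4 - 1 - 6 - 3 - 2: 3 + 6 + 4 + 2 = 15
4 - 1 - 3 - 2: 3 + 2 + 2 = 7
4 - 1 - 2: 3 + 5 = 8
Shortest: 7.

7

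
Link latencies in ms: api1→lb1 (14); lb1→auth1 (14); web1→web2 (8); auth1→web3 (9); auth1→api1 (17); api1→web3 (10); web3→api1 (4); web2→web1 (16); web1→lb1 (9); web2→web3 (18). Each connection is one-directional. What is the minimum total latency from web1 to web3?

Routes from web1 to web3:
web1 - lb1 - auth1 - api1 - web3: 9 + 14 + 17 + 10 = 50
web1 - web2 - web3: 8 + 18 = 26
web1 - lb1 - auth1 - web3: 9 + 14 + 9 = 32
Shortest: 26 ms.

26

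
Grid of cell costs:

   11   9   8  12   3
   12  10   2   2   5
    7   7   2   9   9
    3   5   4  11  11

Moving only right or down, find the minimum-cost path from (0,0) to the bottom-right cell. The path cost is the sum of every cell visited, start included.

Best path: [0,0] [0,1] [0,2] [1,2] [1,3] [1,4] [2,4] [3,4]
Cost: 11 + 9 + 8 + 2 + 2 + 5 + 9 + 11 = 57
(Top row then right column would cost 68.)

57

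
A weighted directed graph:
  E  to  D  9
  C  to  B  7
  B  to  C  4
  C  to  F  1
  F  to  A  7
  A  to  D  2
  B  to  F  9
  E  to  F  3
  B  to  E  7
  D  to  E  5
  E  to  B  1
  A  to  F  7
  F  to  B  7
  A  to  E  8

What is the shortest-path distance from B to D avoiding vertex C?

Candidate routes:
B→F→A→D: 9 + 7 + 2 = 18
B→E→D: 7 + 9 = 16
B→E→F→A→D: 7 + 3 + 7 + 2 = 19
B→F→A→E→D: 9 + 7 + 8 + 9 = 33
Shortest: 16.

16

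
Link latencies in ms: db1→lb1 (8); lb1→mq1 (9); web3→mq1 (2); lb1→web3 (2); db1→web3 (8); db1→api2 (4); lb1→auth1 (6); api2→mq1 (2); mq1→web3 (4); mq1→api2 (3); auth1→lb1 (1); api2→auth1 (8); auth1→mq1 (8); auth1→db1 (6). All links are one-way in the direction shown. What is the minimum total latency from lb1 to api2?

Comparing a few candidate routes:
lb1 -> auth1 -> db1 -> api2: 6 + 6 + 4 = 16
lb1 -> web3 -> mq1 -> api2: 2 + 2 + 3 = 7
lb1 -> mq1 -> api2: 9 + 3 = 12
lb1 -> auth1 -> mq1 -> api2: 6 + 8 + 3 = 17
The minimum is 7 ms.

7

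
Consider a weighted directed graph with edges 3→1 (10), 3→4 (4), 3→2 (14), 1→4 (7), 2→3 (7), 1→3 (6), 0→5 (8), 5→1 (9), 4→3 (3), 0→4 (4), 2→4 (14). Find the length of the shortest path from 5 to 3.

Paths from 5 to 3:
5-1-3: 9 + 6 = 15
5-1-4-3: 9 + 7 + 3 = 19
Shortest: 15.

15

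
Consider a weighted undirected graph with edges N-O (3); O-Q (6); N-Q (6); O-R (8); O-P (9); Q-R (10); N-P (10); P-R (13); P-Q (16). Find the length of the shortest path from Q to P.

15

Some routes from Q to P:
Q -> N -> P: 6 + 10 = 16
Q -> O -> P: 6 + 9 = 15
Q -> P: 16
Best route has total 15.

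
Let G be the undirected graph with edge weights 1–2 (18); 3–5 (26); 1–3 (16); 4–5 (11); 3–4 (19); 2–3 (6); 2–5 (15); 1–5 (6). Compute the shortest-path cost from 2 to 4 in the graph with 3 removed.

Paths from 2 to 4 avoiding 3:
2-1-5-4: 18 + 6 + 11 = 35
2-5-4: 15 + 11 = 26
Best route has total 26.

26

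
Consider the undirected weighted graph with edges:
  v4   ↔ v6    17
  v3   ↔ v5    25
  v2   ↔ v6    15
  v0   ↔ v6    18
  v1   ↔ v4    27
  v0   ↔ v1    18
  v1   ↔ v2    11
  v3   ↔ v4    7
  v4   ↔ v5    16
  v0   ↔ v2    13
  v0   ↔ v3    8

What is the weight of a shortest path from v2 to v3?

21

Checking several routes:
v2 -> v0 -> v3: 13 + 8 = 21
v2 -> v1 -> v0 -> v3: 11 + 18 + 8 = 37
v2 -> v6 -> v4 -> v3: 15 + 17 + 7 = 39
v2 -> v6 -> v0 -> v3: 15 + 18 + 8 = 41
The minimum is 21.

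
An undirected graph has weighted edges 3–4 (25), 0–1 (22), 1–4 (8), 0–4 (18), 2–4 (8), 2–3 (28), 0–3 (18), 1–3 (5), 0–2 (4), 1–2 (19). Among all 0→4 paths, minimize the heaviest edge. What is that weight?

8

Some routes from 0 to 4:
0 - 2 - 1 - 4: max(4, 19, 8) = 19
0 - 3 - 1 - 4: max(18, 5, 8) = 18
0 - 3 - 1 - 2 - 4: max(18, 5, 19, 8) = 19
0 - 4: max(18) = 18
0 - 2 - 4: max(4, 8) = 8
Best route has worst link 8.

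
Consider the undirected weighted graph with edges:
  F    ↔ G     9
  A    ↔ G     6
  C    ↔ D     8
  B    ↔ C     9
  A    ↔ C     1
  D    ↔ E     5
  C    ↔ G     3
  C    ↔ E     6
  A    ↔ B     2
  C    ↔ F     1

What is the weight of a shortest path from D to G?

11

Checking several routes:
D→E→C→G: 5 + 6 + 3 = 14
D→E→C→A→G: 5 + 6 + 1 + 6 = 18
D→C→G: 8 + 3 = 11
D→C→A→G: 8 + 1 + 6 = 15
Shortest: 11.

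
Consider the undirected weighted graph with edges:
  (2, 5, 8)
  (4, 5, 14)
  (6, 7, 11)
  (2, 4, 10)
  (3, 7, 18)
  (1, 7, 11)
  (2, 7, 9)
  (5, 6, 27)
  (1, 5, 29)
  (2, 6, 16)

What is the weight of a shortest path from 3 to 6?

Some routes from 3 to 6:
3 - 7 - 2 - 4 - 5 - 6: 18 + 9 + 10 + 14 + 27 = 78
3 - 7 - 2 - 6: 18 + 9 + 16 = 43
3 - 7 - 1 - 5 - 2 - 6: 18 + 11 + 29 + 8 + 16 = 82
3 - 7 - 6: 18 + 11 = 29
3 - 7 - 2 - 5 - 6: 18 + 9 + 8 + 27 = 62
The minimum is 29.

29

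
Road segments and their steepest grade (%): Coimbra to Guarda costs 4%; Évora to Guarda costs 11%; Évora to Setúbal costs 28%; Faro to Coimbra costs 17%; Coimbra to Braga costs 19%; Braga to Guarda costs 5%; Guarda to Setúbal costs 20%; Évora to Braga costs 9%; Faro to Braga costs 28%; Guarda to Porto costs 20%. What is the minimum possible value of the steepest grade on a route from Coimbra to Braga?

Comparing a few candidate routes:
Coimbra→Guarda→Évora→Braga: max(4, 11, 9) = 11
Coimbra→Guarda→Braga: max(4, 5) = 5
Coimbra→Braga: max(19) = 19
The minimum achievable maximum is 5%.

5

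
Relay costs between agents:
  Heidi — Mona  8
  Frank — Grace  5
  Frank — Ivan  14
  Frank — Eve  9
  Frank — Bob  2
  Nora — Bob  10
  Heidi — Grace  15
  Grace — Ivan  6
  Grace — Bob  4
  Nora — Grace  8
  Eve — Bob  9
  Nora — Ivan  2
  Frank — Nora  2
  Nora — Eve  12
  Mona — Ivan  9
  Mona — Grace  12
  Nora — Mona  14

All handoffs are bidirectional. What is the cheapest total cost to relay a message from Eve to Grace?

A few of the Eve→Grace routes:
Eve - Bob - Frank - Grace: 9 + 2 + 5 = 16
Eve - Bob - Grace: 9 + 4 = 13
Eve - Frank - Bob - Grace: 9 + 2 + 4 = 15
Eve - Frank - Grace: 9 + 5 = 14
The minimum is 13.

13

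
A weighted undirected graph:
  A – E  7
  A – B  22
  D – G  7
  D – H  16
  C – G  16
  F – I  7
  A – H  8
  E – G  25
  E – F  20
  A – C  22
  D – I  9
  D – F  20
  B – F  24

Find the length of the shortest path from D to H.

Some routes from D to H:
D-F-E-A-H: 20 + 20 + 7 + 8 = 55
D-G-C-A-H: 7 + 16 + 22 + 8 = 53
D-I-F-B-A-H: 9 + 7 + 24 + 22 + 8 = 70
D-G-E-A-H: 7 + 25 + 7 + 8 = 47
D-H: 16
D-I-F-E-A-H: 9 + 7 + 20 + 7 + 8 = 51
The minimum is 16.

16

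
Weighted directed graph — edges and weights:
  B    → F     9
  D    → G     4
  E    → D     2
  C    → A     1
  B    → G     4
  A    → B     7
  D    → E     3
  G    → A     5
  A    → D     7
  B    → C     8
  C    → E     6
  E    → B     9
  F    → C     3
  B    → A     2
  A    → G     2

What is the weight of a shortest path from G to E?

15

Paths from G to E:
G - A - D - E: 5 + 7 + 3 = 15
G - A - B - F - C - E: 5 + 7 + 9 + 3 + 6 = 30
G - A - B - C - E: 5 + 7 + 8 + 6 = 26
Shortest: 15.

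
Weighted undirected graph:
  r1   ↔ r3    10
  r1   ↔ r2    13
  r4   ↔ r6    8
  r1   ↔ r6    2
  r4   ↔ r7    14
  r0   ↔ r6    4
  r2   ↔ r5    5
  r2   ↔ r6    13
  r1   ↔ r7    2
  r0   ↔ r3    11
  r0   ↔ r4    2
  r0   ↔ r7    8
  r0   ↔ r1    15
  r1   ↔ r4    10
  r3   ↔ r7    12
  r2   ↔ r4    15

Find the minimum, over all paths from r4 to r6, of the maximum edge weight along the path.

4

Comparing a few candidate routes:
r4 -> r1 -> r7 -> r0 -> r6: max(10, 2, 8, 4) = 10
r4 -> r0 -> r6: max(2, 4) = 4
r4 -> r1 -> r6: max(10, 2) = 10
r4 -> r6: max(8) = 8
r4 -> r0 -> r7 -> r1 -> r6: max(2, 8, 2, 2) = 8
Smallest bottleneck: 4.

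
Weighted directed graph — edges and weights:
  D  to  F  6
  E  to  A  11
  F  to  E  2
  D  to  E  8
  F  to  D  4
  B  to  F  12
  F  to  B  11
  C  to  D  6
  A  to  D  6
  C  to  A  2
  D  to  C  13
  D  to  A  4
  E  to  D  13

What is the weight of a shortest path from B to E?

14

Paths from B to E:
B - F - E: 12 + 2 = 14
B - F - D - E: 12 + 4 + 8 = 24
Best route has total 14.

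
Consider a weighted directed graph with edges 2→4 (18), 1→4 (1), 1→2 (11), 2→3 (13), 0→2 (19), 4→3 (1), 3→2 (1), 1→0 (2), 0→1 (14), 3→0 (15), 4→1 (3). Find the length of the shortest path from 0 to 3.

Comparing a few candidate routes:
0 - 2 - 3: 19 + 13 = 32
0 - 2 - 4 - 3: 19 + 18 + 1 = 38
0 - 1 - 4 - 3: 14 + 1 + 1 = 16
The minimum is 16.

16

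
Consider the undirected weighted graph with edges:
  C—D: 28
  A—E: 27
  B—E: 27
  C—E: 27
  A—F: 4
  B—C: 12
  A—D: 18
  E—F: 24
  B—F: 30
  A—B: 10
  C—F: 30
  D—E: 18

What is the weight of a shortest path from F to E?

A few of the F→E routes:
F-A-B-C-E: 4 + 10 + 12 + 27 = 53
F-A-B-E: 4 + 10 + 27 = 41
F-A-E: 4 + 27 = 31
F-E: 24
F-A-D-E: 4 + 18 + 18 = 40
The minimum is 24.

24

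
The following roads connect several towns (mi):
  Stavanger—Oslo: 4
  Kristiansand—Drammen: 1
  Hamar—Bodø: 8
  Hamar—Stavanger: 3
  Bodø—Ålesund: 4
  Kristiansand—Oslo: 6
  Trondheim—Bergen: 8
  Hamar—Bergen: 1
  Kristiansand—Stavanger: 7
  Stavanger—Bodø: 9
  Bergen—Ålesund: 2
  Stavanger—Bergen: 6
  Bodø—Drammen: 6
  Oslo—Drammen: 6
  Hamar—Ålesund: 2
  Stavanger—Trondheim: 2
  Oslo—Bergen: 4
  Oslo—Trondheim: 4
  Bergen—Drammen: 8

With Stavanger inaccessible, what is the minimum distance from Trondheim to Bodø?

Comparing a few candidate routes:
Trondheim → Bergen → Ålesund → Bodø: 8 + 2 + 4 = 14
Trondheim → Oslo → Bergen → Ålesund → Bodø: 4 + 4 + 2 + 4 = 14
Trondheim → Oslo → Bergen → Hamar → Ålesund → Bodø: 4 + 4 + 1 + 2 + 4 = 15
Trondheim → Oslo → Drammen → Bodø: 4 + 6 + 6 = 16
Trondheim → Bergen → Hamar → Ålesund → Bodø: 8 + 1 + 2 + 4 = 15
Shortest: 14 mi.

14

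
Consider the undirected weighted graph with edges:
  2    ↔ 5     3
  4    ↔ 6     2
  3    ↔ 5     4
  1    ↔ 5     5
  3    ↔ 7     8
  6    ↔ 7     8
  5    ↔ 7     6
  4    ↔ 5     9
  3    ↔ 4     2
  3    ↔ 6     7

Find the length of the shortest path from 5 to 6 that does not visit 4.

11

Paths from 5 to 6 avoiding 4:
5→7→6: 6 + 8 = 14
5→3→6: 4 + 7 = 11
5→3→7→6: 4 + 8 + 8 = 20
5→7→3→6: 6 + 8 + 7 = 21
The minimum is 11.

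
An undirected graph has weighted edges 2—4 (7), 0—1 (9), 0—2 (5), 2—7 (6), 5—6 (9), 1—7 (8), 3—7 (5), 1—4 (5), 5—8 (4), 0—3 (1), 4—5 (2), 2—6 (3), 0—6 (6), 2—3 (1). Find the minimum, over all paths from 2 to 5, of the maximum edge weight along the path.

Checking several routes:
2→7→1→4→5: max(6, 8, 5, 2) = 8
2→3→7→1→4→5: max(1, 5, 8, 5, 2) = 8
2→0→3→7→1→4→5: max(5, 1, 5, 8, 5, 2) = 8
2→4→5: max(7, 2) = 7
2→6→0→3→7→1→4→5: max(3, 6, 1, 5, 8, 5, 2) = 8
Smallest bottleneck: 7.

7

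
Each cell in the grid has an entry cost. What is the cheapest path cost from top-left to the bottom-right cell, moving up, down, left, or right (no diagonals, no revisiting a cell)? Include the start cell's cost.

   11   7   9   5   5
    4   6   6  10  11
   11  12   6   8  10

51

Path r0c0 -> r1c0 -> r1c1 -> r1c2 -> r2c2 -> r2c3 -> r2c4: 11 + 4 + 6 + 6 + 6 + 8 + 10 = 51.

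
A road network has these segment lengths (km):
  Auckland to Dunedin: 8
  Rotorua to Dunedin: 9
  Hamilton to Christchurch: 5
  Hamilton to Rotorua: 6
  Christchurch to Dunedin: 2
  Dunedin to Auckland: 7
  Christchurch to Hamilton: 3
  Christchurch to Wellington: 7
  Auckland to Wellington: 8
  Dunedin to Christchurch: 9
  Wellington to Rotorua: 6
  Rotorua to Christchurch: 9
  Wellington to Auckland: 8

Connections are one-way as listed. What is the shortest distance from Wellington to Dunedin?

Routes from Wellington to Dunedin:
Wellington -> Rotorua -> Dunedin: 6 + 9 = 15
Wellington -> Rotorua -> Christchurch -> Dunedin: 6 + 9 + 2 = 17
Wellington -> Auckland -> Dunedin: 8 + 8 = 16
Best route has total 15 km.

15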